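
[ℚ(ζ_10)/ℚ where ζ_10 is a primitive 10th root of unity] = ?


[ℚ(ζ_n):ℚ] = deg Φ_n(x) = φ(n). Here φ(10) = 4

[ℚ(ζ_10)/ℚ where ζ_10 is a primitive 10th root of unity] = 4


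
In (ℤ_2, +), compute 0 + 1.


Operation: addition mod 2
0 + 1 = (a + b) mod 2 with a = 0, b = 1

0 + 1 = 1


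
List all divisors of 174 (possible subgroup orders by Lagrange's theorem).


Lagrange's theorem: |H| divides |G|
|G| = 174
Divisors of 174: 1, 2, 3, 6, 29, 58, 87, 174

Possible subgroup orders: {1, 2, 3, 6, 29, 58, 87, 174}


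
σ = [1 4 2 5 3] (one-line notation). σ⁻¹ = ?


To find σ⁻¹, swap domain and range:
σ(1) = 1 → σ⁻¹(1) = 1
σ(2) = 4 → σ⁻¹(4) = 2
σ(3) = 2 → σ⁻¹(2) = 3
σ(4) = 5 → σ⁻¹(5) = 4
σ(5) = 3 → σ⁻¹(3) = 5

σ⁻¹ = [1 3 5 2 4]


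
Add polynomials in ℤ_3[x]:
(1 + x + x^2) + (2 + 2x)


Add coefficients mod 3:
x^0: 1 + 2 = 0 (mod 3)
x^1: 1 + 2 = 0 (mod 3)
x^2: 1 + 0 = 1 (mod 3)
Result: x^2

f + g = x^2


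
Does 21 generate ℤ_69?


g generates ℤ_n iff gcd(g, n) = 1
gcd(21, 69) = 3
Since gcd = 3 ≠ 1, ⟨21⟩ has order 23 < 69, so 21 is not a generator.

No, 21 does not generate ℤ_69


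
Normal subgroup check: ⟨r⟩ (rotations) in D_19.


H = ⟨r⟩ (rotations) in D_19
The rotation subgroup ⟨r⟩ has index 2 in D_19, so it is normal

Yes, normal subgroup


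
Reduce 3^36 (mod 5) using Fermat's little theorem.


Fermat's little theorem: if p is prime and gcd(a,p)=1, then a^(p-1) ≡ 1 (mod p)
p = 5 is prime, gcd(3,5) = 1
Reduce exponent: 36 mod 4 = 0
So 3^36 ≡ 3^0 (mod 5)
3^0 = 1

3^36 ≡ 1 (mod 5)


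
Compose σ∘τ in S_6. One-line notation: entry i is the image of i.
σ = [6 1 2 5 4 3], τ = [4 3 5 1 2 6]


σ∘τ: apply τ first, then σ
1 →τ 4 →σ 5
2 →τ 3 →σ 2
3 →τ 5 →σ 4
4 →τ 1 →σ 6
5 →τ 2 →σ 1
6 →τ 6 →σ 3

σ∘τ = [5 2 4 6 1 3]


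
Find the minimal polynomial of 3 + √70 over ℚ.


Let α = 3 + √70. Then α - 3 = √70, so (α - 3)² = 70, giving α² - 6α - 61 = 0. Degree 2 and α ∉ ℚ, so this is the minimal polynomial.

Minimal polynomial: x² - 6x - 61


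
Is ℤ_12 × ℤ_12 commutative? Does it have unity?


Direct product ring; commutative with unity (1,1); but (1,0)·(0,1) = (0,0) gives zero divisors, so not an integral domain
Commutative: Yes
Integral domain: No
Has unity: Yes

ℤ_12 × ℤ_12: Commutative=Yes, Unity=Yes


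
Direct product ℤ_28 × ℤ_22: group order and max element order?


|ℤ_28 × ℤ_22| = 28 × 22 = 616
Max element order = lcm(28,22) = 308
Cyclic? No (gcd=2)

|ℤ_28×ℤ_22| = 616, max element order = 308


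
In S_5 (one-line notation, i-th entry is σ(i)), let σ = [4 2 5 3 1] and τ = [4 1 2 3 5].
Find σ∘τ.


σ∘τ: apply τ first, then σ
1 →τ 4 →σ 3
2 →τ 1 →σ 4
3 →τ 2 →σ 2
4 →τ 3 →σ 5
5 →τ 5 →σ 1

σ∘τ = [3 4 2 5 1]


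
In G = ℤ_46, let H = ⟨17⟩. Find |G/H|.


|⟨17⟩| = n / gcd(17, 46) = 46 / 1 = 46
H is normal (ℤ_46 is abelian).
|G/H| = |G| / |H| = 46 / 46 = 1

|G/H| = 1


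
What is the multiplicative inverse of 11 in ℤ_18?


Use the extended Euclidean algorithm to write 1 = 11·s + 18·t; then s mod 18 is the inverse.
Euclidean algorithm:
  11 = 0·18 + 11
  18 = 1·11 + 7
  11 = 1·7 + 4
  7 = 1·4 + 3
  4 = 1·3 + 1
  3 = 3·1 + 0
gcd(11,18) = 1
Back-substitution gives: 11·(5) + 18·(-3) = 1
So 11⁻¹ ≡ 5 ≡ 5 (mod 18)
Check: 11 × 5 = 55 ≡ 1 (mod 18) ✓

11⁻¹ ≡ 5 (mod 18)


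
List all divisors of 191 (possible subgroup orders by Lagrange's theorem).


Lagrange's theorem: |H| divides |G|
|G| = 191
Divisors of 191: 1, 191

Possible subgroup orders: {1, 191}


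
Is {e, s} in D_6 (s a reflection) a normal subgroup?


H = {e, s} in D_6 (s a reflection)
r·s·r⁻¹ = sr⁻² ≠ s for n ≥ 3, so {e, s} is not closed under conjugation

No, not a normal subgroup


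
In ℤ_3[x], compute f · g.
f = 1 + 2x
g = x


Expand and collect like terms; reduce coefficients mod 3:
x^0: 1·0 = 0 ≡ 0 (mod 3)
x^1: 1·1 + 2·0 = 1 ≡ 1 (mod 3)
x^2: 2·1 = 2 ≡ 2 (mod 3)
Result: x + 2x^2

f · g = x + 2x^2


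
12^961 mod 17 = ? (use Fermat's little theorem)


Fermat's little theorem: if p is prime and gcd(a,p)=1, then a^(p-1) ≡ 1 (mod p)
p = 17 is prime, gcd(12,17) = 1
Reduce exponent: 961 mod 16 = 1
So 12^961 ≡ 12^1 (mod 17)
12^1 mod 17 = 12

12^961 ≡ 12 (mod 17)


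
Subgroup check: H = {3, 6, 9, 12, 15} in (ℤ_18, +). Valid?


Subgroup test for H = {3, 6, 9, 12, 15} in (ℤ_18, +):
(1) 0 ∈ H? No
(2) Closure: for all a,b ∈ H, (a+b) mod 18 ∈ H? No  [counterexample: 3 + 15 = 0 ∉ H]
(3) Inverses: for all a ∈ H, -a mod 18 ∈ H? Yes

No, H is not a subgroup of ℤ_18


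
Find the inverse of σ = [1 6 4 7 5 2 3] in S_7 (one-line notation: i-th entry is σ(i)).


To find σ⁻¹, swap domain and range:
σ(1) = 1 → σ⁻¹(1) = 1
σ(2) = 6 → σ⁻¹(6) = 2
σ(3) = 4 → σ⁻¹(4) = 3
σ(4) = 7 → σ⁻¹(7) = 4
σ(5) = 5 → σ⁻¹(5) = 5
σ(6) = 2 → σ⁻¹(2) = 6
σ(7) = 3 → σ⁻¹(3) = 7

σ⁻¹ = [1 6 7 3 5 2 4]


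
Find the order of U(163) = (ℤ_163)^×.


U(n) is the group of units mod n; |U(n)| = φ(n)
|U(163)| = φ(163) = 162

|U(163) = (ℤ_163)^×| = 162


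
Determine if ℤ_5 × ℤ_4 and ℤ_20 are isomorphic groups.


Comparing ℤ_5 × ℤ_4 and ℤ_20:
gcd(5,4) = 1, so ℤ_5 × ℤ_4 ≅ ℤ_20 (CRT)

Yes, ℤ_5 × ℤ_4 ≅ ℤ_20


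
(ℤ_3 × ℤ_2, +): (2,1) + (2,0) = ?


Operation: componentwise addition mod (3, 2)
(2,1) + (2,0) = ((a₁+b₁) mod 3, (a₂+b₂) mod 2) with a = (2,1), b = (2,0)

(2,1) + (2,0) = (1,1)


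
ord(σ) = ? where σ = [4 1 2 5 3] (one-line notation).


Cycle decomposition: (1 4 5 3 2)
Cycle lengths: 5
Order = lcm(5) = 5

ord(σ) = 5


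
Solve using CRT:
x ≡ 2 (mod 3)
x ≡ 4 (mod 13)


m₁ = 3, m₂ = 13, gcd = 1, so CRT applies. M = m₁·m₂ = 39
Let M₁ = M/m₁ = 13, M₂ = M/m₂ = 3
Find y₁ ≡ M₁⁻¹ (mod m₁): 13⁻¹ ≡ 1 (mod 3)
Find y₂ ≡ M₂⁻¹ (mod m₂): 3⁻¹ ≡ 9 (mod 13)
x = a₁·M₁·y₁ + a₂·M₂·y₂ = 2·13·1 + 4·3·9 = 134
Reduce mod 39: x ≡ 17
Check: 17 mod 3 = 2 ✓, 17 mod 13 = 4 ✓

x ≡ 17 (mod 39)


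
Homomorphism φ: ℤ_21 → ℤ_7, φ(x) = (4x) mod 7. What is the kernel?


Kernel = preimage of identity
ker(φ) = {x ∈ ℤ_21 : 4x ≡ 0 (mod 7)}. Since 7 | 21, φ is well-defined. The kernel is the cyclic subgroup ⟨7⟩ of ℤ_21 (order 3), i.e. {0, 7, 14}

ker(φ) = {0, 7, 14}


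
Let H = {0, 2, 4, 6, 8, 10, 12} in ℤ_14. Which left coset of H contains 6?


6 + H = {6 + h (mod 14) : h ∈ H}
6+0=6, 6+2=8, 6+4=10, 6+6=12, 6+8=0, 6+10=2, 6+12=4
6 + H = {0, 2, 4, 6, 8, 10, 12} = 0 + H

6 + H = {0, 2, 4, 6, 8, 10, 12}


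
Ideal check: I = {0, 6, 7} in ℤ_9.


Check ideal conditions for I = {0, 6, 7} in ℤ_9:
(1) I is an additive subgroup? No
(2) For r ∈ ℤ_9 and a ∈ I: r·a ∈ I? No  [counterexample: r=2, a=6, r·a mod 9 = 3 ∉ I]

No, I is not an ideal of ℤ_9


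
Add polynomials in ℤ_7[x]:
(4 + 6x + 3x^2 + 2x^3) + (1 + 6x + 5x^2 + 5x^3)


Add coefficients mod 7:
x^0: 4 + 1 = 5 (mod 7)
x^1: 6 + 6 = 5 (mod 7)
x^2: 3 + 5 = 1 (mod 7)
x^3: 2 + 5 = 0 (mod 7)
Result: 5 + 5x + x^2

f + g = 5 + 5x + x^2


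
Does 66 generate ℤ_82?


g generates ℤ_n iff gcd(g, n) = 1
gcd(66, 82) = 2
Since gcd = 2 ≠ 1, ⟨66⟩ has order 41 < 82, so 66 is not a generator.

No, 66 does not generate ℤ_82


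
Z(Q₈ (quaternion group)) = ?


Z(G) = {g ∈ G | gx = xg for all x ∈ G}
In Q₈ = {±1, ±i, ±j, ±k}, only ±1 commute with every element

Z(Q₈ (quaternion group)) = {1, -1}


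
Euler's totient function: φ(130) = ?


Factor n: 130 = 2 × 5 × 13
φ(n) = n · ∏(1 - 1/p) over distinct primes p | n
φ(130) = 130 · (1 - 1/2) · (1 - 1/5) · (1 - 1/13) = 48

φ(130) = 48


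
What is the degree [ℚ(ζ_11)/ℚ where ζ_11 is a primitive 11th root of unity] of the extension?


[ℚ(ζ_n):ℚ] = deg Φ_n(x) = φ(n). Here φ(11) = 10

[ℚ(ζ_11)/ℚ where ζ_11 is a primitive 11th root of unity] = 10


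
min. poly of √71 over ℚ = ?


√71 satisfies x² - 71 = 0, irreducible over ℚ since 71 is squarefree

Minimal polynomial: x² - 71


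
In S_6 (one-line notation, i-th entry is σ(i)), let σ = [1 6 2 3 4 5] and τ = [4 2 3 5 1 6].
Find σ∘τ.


σ∘τ: apply τ first, then σ
1 →τ 4 →σ 3
2 →τ 2 →σ 6
3 →τ 3 →σ 2
4 →τ 5 →σ 4
5 →τ 1 →σ 1
6 →τ 6 →σ 5

σ∘τ = [3 6 2 4 1 5]


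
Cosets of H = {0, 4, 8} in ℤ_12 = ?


H = {0, 4, 8}, |H| = 3
Number of cosets = |G|/|H| = 12/3 = 4
0 + H = {0, 4, 8}
1 + H = {1, 5, 9}
2 + H = {2, 6, 10}
3 + H = {3, 7, 11}

Cosets: 0+H={0,4,8}; 1+H={1,5,9}; 2+H={2,6,10}; 3+H={3,7,11}


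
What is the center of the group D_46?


Z(G) = {g ∈ G | gx = xg for all x ∈ G}
For even n, Z(D_n) = {e, r^(n/2)}: the 180° rotation r^23 commutes with every reflection and rotation

Z(D_46) = {e, r^23}


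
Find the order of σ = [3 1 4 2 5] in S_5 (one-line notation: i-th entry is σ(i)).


Cycle decomposition: (1 3 4 2)
Cycle lengths: 4
Order = lcm(4) = 4

ord(σ) = 4


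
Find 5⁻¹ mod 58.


Use the extended Euclidean algorithm to write 1 = 5·s + 58·t; then s mod 58 is the inverse.
Euclidean algorithm:
  5 = 0·58 + 5
  58 = 11·5 + 3
  5 = 1·3 + 2
  3 = 1·2 + 1
  2 = 2·1 + 0
gcd(5,58) = 1
Back-substitution gives: 5·(-23) + 58·(2) = 1
So 5⁻¹ ≡ -23 ≡ 35 (mod 58)
Check: 5 × 35 = 175 ≡ 1 (mod 58) ✓

5⁻¹ ≡ 35 (mod 58)


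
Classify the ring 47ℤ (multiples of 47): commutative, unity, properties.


47ℤ is a commutative ring under +,× but has no multiplicative identity (1 ∉ 47ℤ); it has no zero divisors, but without unity it is not an integral domain
Commutative: Yes
Integral domain: No
Has unity: No

47ℤ (multiples of 47): Commutative=Yes, Unity=No


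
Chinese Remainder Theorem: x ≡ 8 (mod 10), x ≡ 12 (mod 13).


m₁ = 10, m₂ = 13, gcd = 1, so CRT applies. M = m₁·m₂ = 130
Let M₁ = M/m₁ = 13, M₂ = M/m₂ = 10
Find y₁ ≡ M₁⁻¹ (mod m₁): 13⁻¹ ≡ 7 (mod 10)
Find y₂ ≡ M₂⁻¹ (mod m₂): 10⁻¹ ≡ 4 (mod 13)
x = a₁·M₁·y₁ + a₂·M₂·y₂ = 8·13·7 + 12·10·4 = 1208
Reduce mod 130: x ≡ 38
Check: 38 mod 10 = 8 ✓, 38 mod 13 = 12 ✓

x ≡ 38 (mod 130)


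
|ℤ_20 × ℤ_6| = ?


|A × B| = |A| · |B|
|ℤ_20 × ℤ_6| = 20 × 6 = 120

|ℤ_20 × ℤ_6| = 120


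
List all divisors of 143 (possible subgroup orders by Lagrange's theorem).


Lagrange's theorem: |H| divides |G|
|G| = 143
Divisors of 143: 1, 11, 13, 143

Possible subgroup orders: {1, 11, 13, 143}


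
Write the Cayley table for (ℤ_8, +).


Elements: {0, 1, 2, 3, 4, 5, 6, 7}
Operation: addition mod 8
Entry (a, b) = (a + b) mod 8

Cayley table:
  | 0 | 1 | 2 | 3 | 4 | 5 | 6 | 7
0 | 0 | 1 | 2 | 3 | 4 | 5 | 6 | 7
1 | 1 | 2 | 3 | 4 | 5 | 6 | 7 | 0
2 | 2 | 3 | 4 | 5 | 6 | 7 | 0 | 1
3 | 3 | 4 | 5 | 6 | 7 | 0 | 1 | 2
4 | 4 | 5 | 6 | 7 | 0 | 1 | 2 | 3
5 | 5 | 6 | 7 | 0 | 1 | 2 | 3 | 4
6 | 6 | 7 | 0 | 1 | 2 | 3 | 4 | 5
7 | 7 | 0 | 1 | 2 | 3 | 4 | 5 | 6


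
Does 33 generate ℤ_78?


g generates ℤ_n iff gcd(g, n) = 1
gcd(33, 78) = 3
Since gcd = 3 ≠ 1, ⟨33⟩ has order 26 < 78, so 33 is not a generator.

No, 33 does not generate ℤ_78


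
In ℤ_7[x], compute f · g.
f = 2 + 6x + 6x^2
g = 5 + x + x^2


Expand and collect like terms; reduce coefficients mod 7:
x^0: 2·5 = 10 ≡ 3 (mod 7)
x^1: 2·1 + 6·5 = 32 ≡ 4 (mod 7)
x^2: 2·1 + 6·1 + 6·5 = 38 ≡ 3 (mod 7)
x^3: 6·1 + 6·1 = 12 ≡ 5 (mod 7)
x^4: 6·1 = 6 ≡ 6 (mod 7)
Result: 3 + 4x + 3x^2 + 5x^3 + 6x^4

f · g = 3 + 4x + 3x^2 + 5x^3 + 6x^4


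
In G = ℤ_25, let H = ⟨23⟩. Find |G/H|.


|⟨23⟩| = n / gcd(23, 25) = 25 / 1 = 25
H is normal (ℤ_25 is abelian).
|G/H| = |G| / |H| = 25 / 25 = 1

|G/H| = 1


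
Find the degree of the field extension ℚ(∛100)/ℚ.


∛100 has minimal polynomial x³ - 100 (irreducible over ℚ since 100 is not a perfect cube)

[ℚ(∛100)/ℚ] = 3


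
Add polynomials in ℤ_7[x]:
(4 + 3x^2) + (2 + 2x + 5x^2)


Add coefficients mod 7:
x^0: 4 + 2 = 6 (mod 7)
x^1: 0 + 2 = 2 (mod 7)
x^2: 3 + 5 = 1 (mod 7)
Result: 6 + 2x + x^2

f + g = 6 + 2x + x^2


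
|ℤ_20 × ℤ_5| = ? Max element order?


|ℤ_20 × ℤ_5| = 20 × 5 = 100
Max element order = lcm(20,5) = 20
Cyclic? No (gcd=5)

|ℤ_20×ℤ_5| = 100, max element order = 20


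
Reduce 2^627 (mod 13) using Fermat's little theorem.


Fermat's little theorem: if p is prime and gcd(a,p)=1, then a^(p-1) ≡ 1 (mod p)
p = 13 is prime, gcd(2,13) = 1
Reduce exponent: 627 mod 12 = 3
So 2^627 ≡ 2^3 (mod 13)
2^3 mod 13 = 8

2^627 ≡ 8 (mod 13)


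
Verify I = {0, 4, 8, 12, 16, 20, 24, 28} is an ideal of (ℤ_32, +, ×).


Check ideal conditions for I = {0, 4, 8, 12, 16, 20, 24, 28} in ℤ_32:
(1) I is an additive subgroup? Yes
(2) For r ∈ ℤ_32 and a ∈ I: r·a ∈ I? Yes

Yes, I is an ideal of ℤ_32


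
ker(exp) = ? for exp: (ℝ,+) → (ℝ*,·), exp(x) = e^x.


Kernel = preimage of identity
ker(exp) = {x ∈ ℝ | e^x = 1} = {0}

ker(exp) = {0}


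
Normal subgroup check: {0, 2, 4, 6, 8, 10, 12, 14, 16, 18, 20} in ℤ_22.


H = {0, 2, 4, 6, 8, 10, 12, 14, 16, 18, 20} in ℤ_22
ℤ_22 is abelian; every subgroup of an abelian group is normal

Yes, normal subgroup


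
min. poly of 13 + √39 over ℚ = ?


Let α = 13 + √39. Then α - 13 = √39, so (α - 13)² = 39, giving α² - 26α + 130 = 0. Degree 2 and α ∉ ℚ, so this is the minimal polynomial.

Minimal polynomial: x² - 26x + 130


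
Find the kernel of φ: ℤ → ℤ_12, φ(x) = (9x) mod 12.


Kernel = preimage of identity
ker(φ) = {x ∈ ℤ : 9x ≡ 0 (mod 12)}. gcd(9,12) = 3, so 9x ≡ 0 (mod 12) ⟺ x ≡ 0 (mod 12/3 = 4). Hence ker(φ) = 4ℤ

ker(φ) = 4ℤ


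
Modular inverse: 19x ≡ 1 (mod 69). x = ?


Use the extended Euclidean algorithm to write 1 = 19·s + 69·t; then s mod 69 is the inverse.
Euclidean algorithm:
  19 = 0·69 + 19
  69 = 3·19 + 12
  19 = 1·12 + 7
  12 = 1·7 + 5
  7 = 1·5 + 2
  5 = 2·2 + 1
  2 = 2·1 + 0
gcd(19,69) = 1
Back-substitution gives: 19·(-29) + 69·(8) = 1
So 19⁻¹ ≡ -29 ≡ 40 (mod 69)
Check: 19 × 40 = 760 ≡ 1 (mod 69) ✓

19⁻¹ ≡ 40 (mod 69)


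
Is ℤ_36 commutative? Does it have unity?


ℤ_36 is a commutative ring with unity 1; 36 = 2×18 is composite, so 2·18 ≡ 0 gives zero divisors (not an integral domain)
Commutative: Yes
Integral domain: No
Has unity: Yes

ℤ_36: Commutative=Yes, Unity=Yes


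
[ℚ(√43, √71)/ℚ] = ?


[ℚ(√43,√71):ℚ] = [ℚ(√43,√71):ℚ(√43)]·[ℚ(√43):ℚ] = 2·2 = 4

[ℚ(√43, √71)/ℚ] = 4


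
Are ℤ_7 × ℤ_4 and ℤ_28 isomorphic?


Comparing ℤ_7 × ℤ_4 and ℤ_28:
gcd(7,4) = 1, so ℤ_7 × ℤ_4 ≅ ℤ_28 (CRT)

Yes, ℤ_7 × ℤ_4 ≅ ℤ_28


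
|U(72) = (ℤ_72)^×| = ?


U(n) is the group of units mod n; |U(n)| = φ(n)
|U(72)| = φ(72) = 24

|U(72) = (ℤ_72)^×| = 24


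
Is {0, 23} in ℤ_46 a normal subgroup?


H = {0, 23} in ℤ_46
ℤ_46 is abelian; every subgroup of an abelian group is normal

Yes, normal subgroup


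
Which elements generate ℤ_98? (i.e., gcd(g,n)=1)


g generates ℤ_n iff gcd(g,n) = 1
Prime factors of 98: 2, 7
Generators are g ∈ {1,...,97} not divisible by any of these primes.
Generators: {1, 3, 5, 9, 11, 13, 15, 17, 19, 23, 25, 27, 29, 31, 33, 37, 39, 41, 43, 45, 47, 51, 53, 55, 57, 59, 61, 65, 67, 69, 71, 73, 75, 79, 81, 83, 85, 87, 89, 93, 95, 97}
Number of generators = φ(98) = 42

Generators of ℤ_98 = {1, 3, 5, 9, 11, 13, 15, 17, 19, 23, 25, 27, 29, 31, 33, 37, 39, 41, 43, 45, 47, 51, 53, 55, 57, 59, 61, 65, 67, 69, 71, 73, 75, 79, 81, 83, 85, 87, 89, 93, 95, 97}


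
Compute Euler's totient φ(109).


Factor n: 109 = 109
φ(n) = n · ∏(1 - 1/p) over distinct primes p | n
φ(109) = 109 · (1 - 1/109) = 108

φ(109) = 108


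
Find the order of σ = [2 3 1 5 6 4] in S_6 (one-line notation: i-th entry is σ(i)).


Cycle decomposition: (1 2 3) (4 5 6)
Cycle lengths: 3, 3
Order = lcm(3, 3) = 3

ord(σ) = 3


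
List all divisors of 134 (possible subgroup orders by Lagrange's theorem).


Lagrange's theorem: |H| divides |G|
|G| = 134
Divisors of 134: 1, 2, 67, 134

Possible subgroup orders: {1, 2, 67, 134}


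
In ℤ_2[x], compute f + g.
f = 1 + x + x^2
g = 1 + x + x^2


Add coefficients mod 2:
x^0: 1 + 1 = 0 (mod 2)
x^1: 1 + 1 = 0 (mod 2)
x^2: 1 + 1 = 0 (mod 2)
Result: 0

f + g = 0


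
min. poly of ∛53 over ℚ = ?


∛53 satisfies x³ - 53 = 0, irreducible over ℚ (no rational root; 53 is not a perfect cube)

Minimal polynomial: x³ - 53


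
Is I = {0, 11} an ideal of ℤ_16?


Check ideal conditions for I = {0, 11} in ℤ_16:
(1) I is an additive subgroup? No
(2) For r ∈ ℤ_16 and a ∈ I: r·a ∈ I? No  [counterexample: r=2, a=11, r·a mod 16 = 6 ∉ I]

No, I is not an ideal of ℤ_16


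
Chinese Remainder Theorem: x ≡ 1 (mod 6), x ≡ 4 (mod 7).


m₁ = 6, m₂ = 7, gcd = 1, so CRT applies. M = m₁·m₂ = 42
Let M₁ = M/m₁ = 7, M₂ = M/m₂ = 6
Find y₁ ≡ M₁⁻¹ (mod m₁): 7⁻¹ ≡ 1 (mod 6)
Find y₂ ≡ M₂⁻¹ (mod m₂): 6⁻¹ ≡ 6 (mod 7)
x = a₁·M₁·y₁ + a₂·M₂·y₂ = 1·7·1 + 4·6·6 = 151
Reduce mod 42: x ≡ 25
Check: 25 mod 6 = 1 ✓, 25 mod 7 = 4 ✓

x ≡ 25 (mod 42)


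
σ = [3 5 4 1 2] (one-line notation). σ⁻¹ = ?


To find σ⁻¹, swap domain and range:
σ(1) = 3 → σ⁻¹(3) = 1
σ(2) = 5 → σ⁻¹(5) = 2
σ(3) = 4 → σ⁻¹(4) = 3
σ(4) = 1 → σ⁻¹(1) = 4
σ(5) = 2 → σ⁻¹(2) = 5

σ⁻¹ = [4 5 1 3 2]


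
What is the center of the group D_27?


Z(G) = {g ∈ G | gx = xg for all x ∈ G}
For odd n, Z(D_n) = {e}: no nontrivial rotation commutes with all reflections

Z(D_27) = {e}


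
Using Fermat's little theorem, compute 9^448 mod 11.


Fermat's little theorem: if p is prime and gcd(a,p)=1, then a^(p-1) ≡ 1 (mod p)
p = 11 is prime, gcd(9,11) = 1
Reduce exponent: 448 mod 10 = 8
So 9^448 ≡ 9^8 (mod 11)
9^8 mod 11 = 3

9^448 ≡ 3 (mod 11)


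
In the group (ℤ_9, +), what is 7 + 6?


Operation: addition mod 9
7 + 6 = (a + b) mod 9 with a = 7, b = 6

7 + 6 = 4


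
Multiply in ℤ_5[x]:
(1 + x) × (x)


Expand and collect like terms; reduce coefficients mod 5:
x^0: 1·0 = 0 ≡ 0 (mod 5)
x^1: 1·1 + 1·0 = 1 ≡ 1 (mod 5)
x^2: 1·1 = 1 ≡ 1 (mod 5)
Result: x + x^2

f · g = x + x^2


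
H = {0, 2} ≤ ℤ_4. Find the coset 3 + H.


3 + H = {3 + h (mod 4) : h ∈ H}
3+0=3, 3+2=1
3 + H = {1, 3} = 1 + H

3 + H = {1, 3}


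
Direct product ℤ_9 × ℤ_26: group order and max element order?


|ℤ_9 × ℤ_26| = 9 × 26 = 234
Max element order = lcm(9,26) = 234
Cyclic? Yes (gcd=1)

|ℤ_9×ℤ_26| = 234, max element order = 234


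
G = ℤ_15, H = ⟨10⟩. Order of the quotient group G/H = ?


|⟨10⟩| = n / gcd(10, 15) = 15 / 5 = 3
H is normal (ℤ_15 is abelian).
|G/H| = |G| / |H| = 15 / 3 = 5

|G/H| = 5


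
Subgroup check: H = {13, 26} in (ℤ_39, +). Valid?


Subgroup test for H = {13, 26} in (ℤ_39, +):
(1) 0 ∈ H? No
(2) Closure: for all a,b ∈ H, (a+b) mod 39 ∈ H? No  [counterexample: 13 + 26 = 0 ∉ H]
(3) Inverses: for all a ∈ H, -a mod 39 ∈ H? Yes

No, H is not a subgroup of ℤ_39


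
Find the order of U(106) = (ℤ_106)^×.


U(n) is the group of units mod n; |U(n)| = φ(n)
|U(106)| = φ(106) = 52

|U(106) = (ℤ_106)^×| = 52


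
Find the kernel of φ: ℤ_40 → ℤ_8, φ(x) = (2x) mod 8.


Kernel = preimage of identity
ker(φ) = {x ∈ ℤ_40 : 2x ≡ 0 (mod 8)}. Since 8 | 40, φ is well-defined. The kernel is the cyclic subgroup ⟨4⟩ of ℤ_40 (order 10), i.e. {0, 4, 8, 12, 16, 20, 24, 28, 32, 36}

ker(φ) = {0, 4, 8, 12, 16, 20, 24, 28, 32, 36}


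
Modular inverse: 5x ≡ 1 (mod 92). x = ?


Use the extended Euclidean algorithm to write 1 = 5·s + 92·t; then s mod 92 is the inverse.
Euclidean algorithm:
  5 = 0·92 + 5
  92 = 18·5 + 2
  5 = 2·2 + 1
  2 = 2·1 + 0
gcd(5,92) = 1
Back-substitution gives: 5·(37) + 92·(-2) = 1
So 5⁻¹ ≡ 37 ≡ 37 (mod 92)
Check: 5 × 37 = 185 ≡ 1 (mod 92) ✓

5⁻¹ ≡ 37 (mod 92)


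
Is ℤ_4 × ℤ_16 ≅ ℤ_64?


Comparing ℤ_4 × ℤ_16 and ℤ_64:
gcd(4,16) = 4 ≠ 1. Max element order in ℤ_4×ℤ_16 is lcm(4,16) = 16 < 64, so it has no element of order 64

No, ℤ_4 × ℤ_16 ≇ ℤ_64


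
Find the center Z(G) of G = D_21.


Z(G) = {g ∈ G | gx = xg for all x ∈ G}
For odd n, Z(D_n) = {e}: no nontrivial rotation commutes with all reflections

Z(D_21) = {e}


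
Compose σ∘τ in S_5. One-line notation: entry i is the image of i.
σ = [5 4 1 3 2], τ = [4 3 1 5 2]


σ∘τ: apply τ first, then σ
1 →τ 4 →σ 3
2 →τ 3 →σ 1
3 →τ 1 →σ 5
4 →τ 5 →σ 2
5 →τ 2 →σ 4

σ∘τ = [3 1 5 2 4]


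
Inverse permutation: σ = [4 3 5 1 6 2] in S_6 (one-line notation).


To find σ⁻¹, swap domain and range:
σ(1) = 4 → σ⁻¹(4) = 1
σ(2) = 3 → σ⁻¹(3) = 2
σ(3) = 5 → σ⁻¹(5) = 3
σ(4) = 1 → σ⁻¹(1) = 4
σ(5) = 6 → σ⁻¹(6) = 5
σ(6) = 2 → σ⁻¹(2) = 6

σ⁻¹ = [4 6 2 1 3 5]


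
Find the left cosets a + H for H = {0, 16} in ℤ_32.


H = {0, 16}, |H| = 2
Number of cosets = |G|/|H| = 32/2 = 16
0 + H = {0, 16}
1 + H = {1, 17}
2 + H = {2, 18}
3 + H = {3, 19}
4 + H = {4, 20}
5 + H = {5, 21}
6 + H = {6, 22}
7 + H = {7, 23}
8 + H = {8, 24}
9 + H = {9, 25}
10 + H = {10, 26}
11 + H = {11, 27}
12 + H = {12, 28}
13 + H = {13, 29}
14 + H = {14, 30}
15 + H = {15, 31}

Cosets: 0+H={0,16}; 1+H={1,17}; 2+H={2,18}; 3+H={3,19}; 4+H={4,20}; 5+H={5,21}; 6+H={6,22}; 7+H={7,23}; 8+H={8,24}; 9+H={9,25}; 10+H={10,26}; 11+H={11,27}; 12+H={12,28}; 13+H={13,29}; 14+H={14,30}; 15+H={15,31}


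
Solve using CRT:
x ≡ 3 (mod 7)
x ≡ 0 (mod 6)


m₁ = 7, m₂ = 6, gcd = 1, so CRT applies. M = m₁·m₂ = 42
Let M₁ = M/m₁ = 6, M₂ = M/m₂ = 7
Find y₁ ≡ M₁⁻¹ (mod m₁): 6⁻¹ ≡ 6 (mod 7)
Find y₂ ≡ M₂⁻¹ (mod m₂): 7⁻¹ ≡ 1 (mod 6)
x = a₁·M₁·y₁ + a₂·M₂·y₂ = 3·6·6 + 0·7·1 = 108
Reduce mod 42: x ≡ 24
Check: 24 mod 7 = 3 ✓, 24 mod 6 = 0 ✓

x ≡ 24 (mod 42)


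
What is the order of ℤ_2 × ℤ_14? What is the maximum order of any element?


|ℤ_2 × ℤ_14| = 2 × 14 = 28
Max element order = lcm(2,14) = 14
Cyclic? No (gcd=2)

|ℤ_2×ℤ_14| = 28, max element order = 14


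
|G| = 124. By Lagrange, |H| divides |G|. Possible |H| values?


Lagrange's theorem: |H| divides |G|
|G| = 124
Divisors of 124: 1, 2, 4, 31, 62, 124

Possible subgroup orders: {1, 2, 4, 31, 62, 124}


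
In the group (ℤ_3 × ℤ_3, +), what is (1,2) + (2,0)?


Operation: componentwise addition mod (3, 3)
(1,2) + (2,0) = ((a₁+b₁) mod 3, (a₂+b₂) mod 3) with a = (1,2), b = (2,0)

(1,2) + (2,0) = (0,2)


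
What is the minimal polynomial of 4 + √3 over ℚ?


Let α = 4 + √3. Then α - 4 = √3, so (α - 4)² = 3, giving α² - 8α + 13 = 0. Degree 2 and α ∉ ℚ, so this is the minimal polynomial.

Minimal polynomial: x² - 8x + 13


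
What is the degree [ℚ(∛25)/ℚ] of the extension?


∛25 has minimal polynomial x³ - 25 (irreducible over ℚ since 25 is not a perfect cube)

[ℚ(∛25)/ℚ] = 3


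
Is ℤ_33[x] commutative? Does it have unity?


ℤ_33 has zero divisors (3·11 ≡ 0), and these lift to constant zero divisors in ℤ_33[x]; so not an integral domain
Commutative: Yes
Integral domain: No
Has unity: Yes

ℤ_33[x]: Commutative=Yes, Unity=Yes


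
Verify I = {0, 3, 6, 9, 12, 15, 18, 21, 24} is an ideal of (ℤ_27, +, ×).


Check ideal conditions for I = {0, 3, 6, 9, 12, 15, 18, 21, 24} in ℤ_27:
(1) I is an additive subgroup? Yes
(2) For r ∈ ℤ_27 and a ∈ I: r·a ∈ I? Yes

Yes, I is an ideal of ℤ_27


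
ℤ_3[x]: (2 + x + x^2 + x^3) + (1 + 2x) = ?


Add coefficients mod 3:
x^0: 2 + 1 = 0 (mod 3)
x^1: 1 + 2 = 0 (mod 3)
x^2: 1 + 0 = 1 (mod 3)
x^3: 1 + 0 = 1 (mod 3)
Result: x^2 + x^3

f + g = x^2 + x^3


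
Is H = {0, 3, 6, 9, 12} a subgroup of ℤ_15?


Subgroup test for H = {0, 3, 6, 9, 12} in (ℤ_15, +):
(1) 0 ∈ H? Yes
(2) Closure: for all a,b ∈ H, (a+b) mod 15 ∈ H? Yes
(3) Inverses: for all a ∈ H, -a mod 15 ∈ H? Yes

Yes, H is a subgroup of ℤ_15


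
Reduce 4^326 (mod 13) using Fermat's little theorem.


Fermat's little theorem: if p is prime and gcd(a,p)=1, then a^(p-1) ≡ 1 (mod p)
p = 13 is prime, gcd(4,13) = 1
Reduce exponent: 326 mod 12 = 2
So 4^326 ≡ 4^2 (mod 13)
4^2 mod 13 = 3

4^326 ≡ 3 (mod 13)


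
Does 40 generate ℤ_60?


g generates ℤ_n iff gcd(g, n) = 1
gcd(40, 60) = 20
Since gcd = 20 ≠ 1, ⟨40⟩ has order 3 < 60, so 40 is not a generator.

No, 40 does not generate ℤ_60


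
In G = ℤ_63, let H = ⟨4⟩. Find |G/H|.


|⟨4⟩| = n / gcd(4, 63) = 63 / 1 = 63
H is normal (ℤ_63 is abelian).
|G/H| = |G| / |H| = 63 / 63 = 1

|G/H| = 1


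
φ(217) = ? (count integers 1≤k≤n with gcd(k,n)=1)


Factor n: 217 = 7 × 31
φ(n) = n · ∏(1 - 1/p) over distinct primes p | n
φ(217) = 217 · (1 - 1/7) · (1 - 1/31) = 180

φ(217) = 180


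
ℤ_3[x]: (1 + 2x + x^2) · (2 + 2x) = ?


Expand and collect like terms; reduce coefficients mod 3:
x^0: 1·2 = 2 ≡ 2 (mod 3)
x^1: 1·2 + 2·2 = 6 ≡ 0 (mod 3)
x^2: 2·2 + 1·2 = 6 ≡ 0 (mod 3)
x^3: 1·2 = 2 ≡ 2 (mod 3)
Result: 2 + 2x^3

f · g = 2 + 2x^3


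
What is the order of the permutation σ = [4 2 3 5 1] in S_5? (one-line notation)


Cycle decomposition: (1 4 5)
Cycle lengths: 3
Order = lcm(3) = 3

ord(σ) = 3


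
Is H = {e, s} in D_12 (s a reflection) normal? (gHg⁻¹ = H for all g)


H = {e, s} in D_12 (s a reflection)
r·s·r⁻¹ = sr⁻² ≠ s for n ≥ 3, so {e, s} is not closed under conjugation

No, not a normal subgroup


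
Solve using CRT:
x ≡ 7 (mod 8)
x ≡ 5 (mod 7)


m₁ = 8, m₂ = 7, gcd = 1, so CRT applies. M = m₁·m₂ = 56
Let M₁ = M/m₁ = 7, M₂ = M/m₂ = 8
Find y₁ ≡ M₁⁻¹ (mod m₁): 7⁻¹ ≡ 7 (mod 8)
Find y₂ ≡ M₂⁻¹ (mod m₂): 8⁻¹ ≡ 1 (mod 7)
x = a₁·M₁·y₁ + a₂·M₂·y₂ = 7·7·7 + 5·8·1 = 383
Reduce mod 56: x ≡ 47
Check: 47 mod 8 = 7 ✓, 47 mod 7 = 5 ✓

x ≡ 47 (mod 56)


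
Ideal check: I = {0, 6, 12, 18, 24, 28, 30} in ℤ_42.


Check ideal conditions for I = {0, 6, 12, 18, 24, 28, 30} in ℤ_42:
(1) I is an additive subgroup? No
(2) For r ∈ ℤ_42 and a ∈ I: r·a ∈ I? No  [counterexample: r=2, a=18, r·a mod 42 = 36 ∉ I]

No, I is not an ideal of ℤ_42


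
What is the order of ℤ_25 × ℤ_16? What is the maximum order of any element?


|ℤ_25 × ℤ_16| = 25 × 16 = 400
Max element order = lcm(25,16) = 400
Cyclic? Yes (gcd=1)

|ℤ_25×ℤ_16| = 400, max element order = 400


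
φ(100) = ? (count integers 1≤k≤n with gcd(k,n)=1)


Factor n: 100 = 2^2 × 5^2
φ(n) = n · ∏(1 - 1/p) over distinct primes p | n
φ(100) = 100 · (1 - 1/2) · (1 - 1/5) = 40

φ(100) = 40


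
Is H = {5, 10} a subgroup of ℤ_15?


Subgroup test for H = {5, 10} in (ℤ_15, +):
(1) 0 ∈ H? No
(2) Closure: for all a,b ∈ H, (a+b) mod 15 ∈ H? No  [counterexample: 5 + 10 = 0 ∉ H]
(3) Inverses: for all a ∈ H, -a mod 15 ∈ H? Yes

No, H is not a subgroup of ℤ_15


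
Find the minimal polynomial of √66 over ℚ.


√66 satisfies x² - 66 = 0, irreducible over ℚ since 66 is squarefree

Minimal polynomial: x² - 66


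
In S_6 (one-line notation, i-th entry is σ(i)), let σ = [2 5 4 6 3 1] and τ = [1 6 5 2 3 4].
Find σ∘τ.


σ∘τ: apply τ first, then σ
1 →τ 1 →σ 2
2 →τ 6 →σ 1
3 →τ 5 →σ 3
4 →τ 2 →σ 5
5 →τ 3 →σ 4
6 →τ 4 →σ 6

σ∘τ = [2 1 3 5 4 6]


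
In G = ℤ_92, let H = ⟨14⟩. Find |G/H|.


|⟨14⟩| = n / gcd(14, 92) = 92 / 2 = 46
H is normal (ℤ_92 is abelian).
|G/H| = |G| / |H| = 92 / 46 = 2

|G/H| = 2


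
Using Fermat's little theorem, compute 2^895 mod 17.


Fermat's little theorem: if p is prime and gcd(a,p)=1, then a^(p-1) ≡ 1 (mod p)
p = 17 is prime, gcd(2,17) = 1
Reduce exponent: 895 mod 16 = 15
So 2^895 ≡ 2^15 (mod 17)
2^15 mod 17 = 9

2^895 ≡ 9 (mod 17)


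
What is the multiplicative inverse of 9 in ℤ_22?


Use the extended Euclidean algorithm to write 1 = 9·s + 22·t; then s mod 22 is the inverse.
Euclidean algorithm:
  9 = 0·22 + 9
  22 = 2·9 + 4
  9 = 2·4 + 1
  4 = 4·1 + 0
gcd(9,22) = 1
Back-substitution gives: 9·(5) + 22·(-2) = 1
So 9⁻¹ ≡ 5 ≡ 5 (mod 22)
Check: 9 × 5 = 45 ≡ 1 (mod 22) ✓

9⁻¹ ≡ 5 (mod 22)


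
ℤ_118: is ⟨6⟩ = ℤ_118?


g generates ℤ_n iff gcd(g, n) = 1
gcd(6, 118) = 2
Since gcd = 2 ≠ 1, ⟨6⟩ has order 59 < 118, so 6 is not a generator.

No, 6 does not generate ℤ_118


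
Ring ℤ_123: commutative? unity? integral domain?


ℤ_123 is a commutative ring with unity 1; 123 = 3×41 is composite, so 3·41 ≡ 0 gives zero divisors (not an integral domain)
Commutative: Yes
Integral domain: No
Has unity: Yes

ℤ_123: Commutative=Yes, Unity=Yes


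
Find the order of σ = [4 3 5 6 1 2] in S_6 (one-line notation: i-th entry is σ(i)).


Cycle decomposition: (1 4 6 2 3 5)
Cycle lengths: 6
Order = lcm(6) = 6

ord(σ) = 6


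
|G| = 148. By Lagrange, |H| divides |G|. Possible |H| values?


Lagrange's theorem: |H| divides |G|
|G| = 148
Divisors of 148: 1, 2, 4, 37, 74, 148

Possible subgroup orders: {1, 2, 4, 37, 74, 148}


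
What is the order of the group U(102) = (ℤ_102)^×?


U(n) is the group of units mod n; |U(n)| = φ(n)
|U(102)| = φ(102) = 32

|U(102) = (ℤ_102)^×| = 32


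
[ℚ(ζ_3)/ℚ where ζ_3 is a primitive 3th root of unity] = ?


[ℚ(ζ_n):ℚ] = deg Φ_n(x) = φ(n). Here φ(3) = 2

[ℚ(ζ_3)/ℚ where ζ_3 is a primitive 3th root of unity] = 2


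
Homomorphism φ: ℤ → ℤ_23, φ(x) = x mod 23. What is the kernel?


Kernel = preimage of identity
ker(φ) = {x ∈ ℤ : x ≡ 0 (mod 23)} = 23ℤ = {0, ±23, ±46, ...}

ker(φ) = 23ℤ


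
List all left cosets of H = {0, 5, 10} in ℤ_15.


H = {0, 5, 10}, |H| = 3
Number of cosets = |G|/|H| = 15/3 = 5
0 + H = {0, 5, 10}
1 + H = {1, 6, 11}
2 + H = {2, 7, 12}
3 + H = {3, 8, 13}
4 + H = {4, 9, 14}

Cosets: 0+H={0,5,10}; 1+H={1,6,11}; 2+H={2,7,12}; 3+H={3,8,13}; 4+H={4,9,14}


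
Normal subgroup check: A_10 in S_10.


H = A_10 in S_10
A_10 has index 2 in S_10, and every subgroup of index 2 is normal

Yes, normal subgroup


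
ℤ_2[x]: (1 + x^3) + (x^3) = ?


Add coefficients mod 2:
x^0: 1 + 0 = 1 (mod 2)
x^1: 0 + 0 = 0 (mod 2)
x^2: 0 + 0 = 0 (mod 2)
x^3: 1 + 1 = 0 (mod 2)
Result: 1

f + g = 1


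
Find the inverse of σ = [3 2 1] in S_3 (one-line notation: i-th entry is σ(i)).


To find σ⁻¹, swap domain and range:
σ(1) = 3 → σ⁻¹(3) = 1
σ(2) = 2 → σ⁻¹(2) = 2
σ(3) = 1 → σ⁻¹(1) = 3

σ⁻¹ = [3 2 1]


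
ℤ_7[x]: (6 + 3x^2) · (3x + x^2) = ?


Expand and collect like terms; reduce coefficients mod 7:
x^0: 6·0 = 0 ≡ 0 (mod 7)
x^1: 6·3 + 0·0 = 18 ≡ 4 (mod 7)
x^2: 6·1 + 0·3 + 3·0 = 6 ≡ 6 (mod 7)
x^3: 0·1 + 3·3 = 9 ≡ 2 (mod 7)
x^4: 3·1 = 3 ≡ 3 (mod 7)
Result: 4x + 6x^2 + 2x^3 + 3x^4

f · g = 4x + 6x^2 + 2x^3 + 3x^4


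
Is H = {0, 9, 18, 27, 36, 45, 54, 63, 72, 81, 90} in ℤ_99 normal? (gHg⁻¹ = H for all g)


H = {0, 9, 18, 27, 36, 45, 54, 63, 72, 81, 90} in ℤ_99
ℤ_99 is abelian; every subgroup of an abelian group is normal

Yes, normal subgroup


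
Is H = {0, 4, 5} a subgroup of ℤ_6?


Subgroup test for H = {0, 4, 5} in (ℤ_6, +):
(1) 0 ∈ H? Yes
(2) Closure: for all a,b ∈ H, (a+b) mod 6 ∈ H? No  [counterexample: 4 + 4 = 2 ∉ H]
(3) Inverses: for all a ∈ H, -a mod 6 ∈ H? No

No, H is not a subgroup of ℤ_6


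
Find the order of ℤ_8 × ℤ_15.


|A × B| = |A| · |B|
|ℤ_8 × ℤ_15| = 8 × 15 = 120

|ℤ_8 × ℤ_15| = 120


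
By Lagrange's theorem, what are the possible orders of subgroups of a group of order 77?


Lagrange's theorem: |H| divides |G|
|G| = 77
Divisors of 77: 1, 7, 11, 77

Possible subgroup orders: {1, 7, 11, 77}


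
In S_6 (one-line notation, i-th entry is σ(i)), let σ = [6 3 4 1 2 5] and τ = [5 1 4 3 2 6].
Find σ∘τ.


σ∘τ: apply τ first, then σ
1 →τ 5 →σ 2
2 →τ 1 →σ 6
3 →τ 4 →σ 1
4 →τ 3 →σ 4
5 →τ 2 →σ 3
6 →τ 6 →σ 5

σ∘τ = [2 6 1 4 3 5]


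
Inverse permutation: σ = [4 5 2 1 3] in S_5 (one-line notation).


To find σ⁻¹, swap domain and range:
σ(1) = 4 → σ⁻¹(4) = 1
σ(2) = 5 → σ⁻¹(5) = 2
σ(3) = 2 → σ⁻¹(2) = 3
σ(4) = 1 → σ⁻¹(1) = 4
σ(5) = 3 → σ⁻¹(3) = 5

σ⁻¹ = [4 3 5 1 2]


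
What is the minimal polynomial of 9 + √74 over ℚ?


Let α = 9 + √74. Then α - 9 = √74, so (α - 9)² = 74, giving α² - 18α + 7 = 0. Degree 2 and α ∉ ℚ, so this is the minimal polynomial.

Minimal polynomial: x² - 18x + 7


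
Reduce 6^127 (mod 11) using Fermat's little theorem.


Fermat's little theorem: if p is prime and gcd(a,p)=1, then a^(p-1) ≡ 1 (mod p)
p = 11 is prime, gcd(6,11) = 1
Reduce exponent: 127 mod 10 = 7
So 6^127 ≡ 6^7 (mod 11)
6^7 mod 11 = 8

6^127 ≡ 8 (mod 11)


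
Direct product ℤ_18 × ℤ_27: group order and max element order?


|ℤ_18 × ℤ_27| = 18 × 27 = 486
Max element order = lcm(18,27) = 54
Cyclic? No (gcd=9)

|ℤ_18×ℤ_27| = 486, max element order = 54


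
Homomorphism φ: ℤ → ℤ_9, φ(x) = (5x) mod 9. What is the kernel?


Kernel = preimage of identity
ker(φ) = {x ∈ ℤ : 5x ≡ 0 (mod 9)}. gcd(5,9) = 1, so 5x ≡ 0 (mod 9) ⟺ x ≡ 0 (mod 9/1 = 9). Hence ker(φ) = 9ℤ

ker(φ) = 9ℤ


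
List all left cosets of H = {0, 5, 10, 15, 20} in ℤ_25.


H = {0, 5, 10, 15, 20}, |H| = 5
Number of cosets = |G|/|H| = 25/5 = 5
0 + H = {0, 5, 10, 15, 20}
1 + H = {1, 6, 11, 16, 21}
2 + H = {2, 7, 12, 17, 22}
3 + H = {3, 8, 13, 18, 23}
4 + H = {4, 9, 14, 19, 24}

Cosets: 0+H={0,5,10,15,20}; 1+H={1,6,11,16,21}; 2+H={2,7,12,17,22}; 3+H={3,8,13,18,23}; 4+H={4,9,14,19,24}


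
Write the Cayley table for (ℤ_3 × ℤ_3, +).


Elements: {(0,0), (0,1), (0,2), (1,0), (1,1), (1,2), (2,0), (2,1), (2,2)}
Operation: componentwise addition mod (3, 3)
Entry (a, b) = ((a₁+b₁) mod 3, (a₂+b₂) mod 3)

Cayley table:
      | (0,0) | (0,1) | (0,2) | (1,0) | (1,1) | (1,2) | (2,0) | (2,1) | (2,2)
(0,0) | (0,0) | (0,1) | (0,2) | (1,0) | (1,1) | (1,2) | (2,0) | (2,1) | (2,2)
(0,1) | (0,1) | (0,2) | (0,0) | (1,1) | (1,2) | (1,0) | (2,1) | (2,2) | (2,0)
(0,2) | (0,2) | (0,0) | (0,1) | (1,2) | (1,0) | (1,1) | (2,2) | (2,0) | (2,1)
(1,0) | (1,0) | (1,1) | (1,2) | (2,0) | (2,1) | (2,2) | (0,0) | (0,1) | (0,2)
(1,1) | (1,1) | (1,2) | (1,0) | (2,1) | (2,2) | (2,0) | (0,1) | (0,2) | (0,0)
(1,2) | (1,2) | (1,0) | (1,1) | (2,2) | (2,0) | (2,1) | (0,2) | (0,0) | (0,1)
(2,0) | (2,0) | (2,1) | (2,2) | (0,0) | (0,1) | (0,2) | (1,0) | (1,1) | (1,2)
(2,1) | (2,1) | (2,2) | (2,0) | (0,1) | (0,2) | (0,0) | (1,1) | (1,2) | (1,0)
(2,2) | (2,2) | (2,0) | (2,1) | (0,2) | (0,0) | (0,1) | (1,2) | (1,0) | (1,1)


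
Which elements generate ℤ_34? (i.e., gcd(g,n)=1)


g generates ℤ_n iff gcd(g,n) = 1
Prime factors of 34: 2, 17
Generators are g ∈ {1,...,33} not divisible by any of these primes.
Generators: {1, 3, 5, 7, 9, 11, 13, 15, 19, 21, 23, 25, 27, 29, 31, 33}
Number of generators = φ(34) = 16

Generators of ℤ_34 = {1, 3, 5, 7, 9, 11, 13, 15, 19, 21, 23, 25, 27, 29, 31, 33}


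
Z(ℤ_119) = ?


Z(G) = {g ∈ G | gx = xg for all x ∈ G}
ℤ_119 is abelian, so Z(G) = G

Z(ℤ_119) = ℤ_119


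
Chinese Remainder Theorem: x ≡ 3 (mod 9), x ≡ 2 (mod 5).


m₁ = 9, m₂ = 5, gcd = 1, so CRT applies. M = m₁·m₂ = 45
Let M₁ = M/m₁ = 5, M₂ = M/m₂ = 9
Find y₁ ≡ M₁⁻¹ (mod m₁): 5⁻¹ ≡ 2 (mod 9)
Find y₂ ≡ M₂⁻¹ (mod m₂): 9⁻¹ ≡ 4 (mod 5)
x = a₁·M₁·y₁ + a₂·M₂·y₂ = 3·5·2 + 2·9·4 = 102
Reduce mod 45: x ≡ 12
Check: 12 mod 9 = 3 ✓, 12 mod 5 = 2 ✓

x ≡ 12 (mod 45)


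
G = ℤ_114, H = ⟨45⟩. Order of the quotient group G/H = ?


|⟨45⟩| = n / gcd(45, 114) = 114 / 3 = 38
H is normal (ℤ_114 is abelian).
|G/H| = |G| / |H| = 114 / 38 = 3

|G/H| = 3


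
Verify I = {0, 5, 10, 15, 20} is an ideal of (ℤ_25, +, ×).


Check ideal conditions for I = {0, 5, 10, 15, 20} in ℤ_25:
(1) I is an additive subgroup? Yes
(2) For r ∈ ℤ_25 and a ∈ I: r·a ∈ I? Yes

Yes, I is an ideal of ℤ_25


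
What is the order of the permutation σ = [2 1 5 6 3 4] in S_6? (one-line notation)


Cycle decomposition: (1 2) (3 5) (4 6)
Cycle lengths: 2, 2, 2
Order = lcm(2, 2, 2) = 2

ord(σ) = 2


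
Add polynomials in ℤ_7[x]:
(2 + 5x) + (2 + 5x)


Add coefficients mod 7:
x^0: 2 + 2 = 4 (mod 7)
x^1: 5 + 5 = 3 (mod 7)
Result: 4 + 3x

f + g = 4 + 3x


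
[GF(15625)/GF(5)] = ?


GF(15625) = GF(5^6), so the extension degree is 6

[GF(15625)/GF(5)] = 6


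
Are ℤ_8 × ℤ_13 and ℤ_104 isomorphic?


Comparing ℤ_8 × ℤ_13 and ℤ_104:
gcd(8,13) = 1, so ℤ_8 × ℤ_13 ≅ ℤ_104 (CRT)

Yes, ℤ_8 × ℤ_13 ≅ ℤ_104


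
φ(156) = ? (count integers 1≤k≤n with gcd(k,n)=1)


Factor n: 156 = 2^2 × 3 × 13
φ(n) = n · ∏(1 - 1/p) over distinct primes p | n
φ(156) = 156 · (1 - 1/2) · (1 - 1/3) · (1 - 1/13) = 48

φ(156) = 48


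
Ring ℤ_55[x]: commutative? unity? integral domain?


ℤ_55 has zero divisors (5·11 ≡ 0), and these lift to constant zero divisors in ℤ_55[x]; so not an integral domain
Commutative: Yes
Integral domain: No
Has unity: Yes

ℤ_55[x]: Commutative=Yes, Unity=Yes


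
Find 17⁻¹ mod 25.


Use the extended Euclidean algorithm to write 1 = 17·s + 25·t; then s mod 25 is the inverse.
Euclidean algorithm:
  17 = 0·25 + 17
  25 = 1·17 + 8
  17 = 2·8 + 1
  8 = 8·1 + 0
gcd(17,25) = 1
Back-substitution gives: 17·(3) + 25·(-2) = 1
So 17⁻¹ ≡ 3 ≡ 3 (mod 25)
Check: 17 × 3 = 51 ≡ 1 (mod 25) ✓

17⁻¹ ≡ 3 (mod 25)


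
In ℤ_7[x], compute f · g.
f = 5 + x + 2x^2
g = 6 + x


Expand and collect like terms; reduce coefficients mod 7:
x^0: 5·6 = 30 ≡ 2 (mod 7)
x^1: 5·1 + 1·6 = 11 ≡ 4 (mod 7)
x^2: 1·1 + 2·6 = 13 ≡ 6 (mod 7)
x^3: 2·1 = 2 ≡ 2 (mod 7)
Result: 2 + 4x + 6x^2 + 2x^3

f · g = 2 + 4x + 6x^2 + 2x^3


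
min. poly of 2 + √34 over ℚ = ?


Let α = 2 + √34. Then α - 2 = √34, so (α - 2)² = 34, giving α² - 4α - 30 = 0. Degree 2 and α ∉ ℚ, so this is the minimal polynomial.

Minimal polynomial: x² - 4x - 30


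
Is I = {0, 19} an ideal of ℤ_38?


Check ideal conditions for I = {0, 19} in ℤ_38:
(1) I is an additive subgroup? Yes
(2) For r ∈ ℤ_38 and a ∈ I: r·a ∈ I? Yes

Yes, I is an ideal of ℤ_38


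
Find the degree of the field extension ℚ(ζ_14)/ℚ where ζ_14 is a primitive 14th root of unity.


[ℚ(ζ_n):ℚ] = deg Φ_n(x) = φ(n). Here φ(14) = 6

[ℚ(ζ_14)/ℚ where ζ_14 is a primitive 14th root of unity] = 6


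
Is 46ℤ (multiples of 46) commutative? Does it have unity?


46ℤ is a commutative ring under +,× but has no multiplicative identity (1 ∉ 46ℤ); it has no zero divisors, but without unity it is not an integral domain
Commutative: Yes
Integral domain: No
Has unity: No

46ℤ (multiples of 46): Commutative=Yes, Unity=No


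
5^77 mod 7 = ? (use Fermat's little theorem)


Fermat's little theorem: if p is prime and gcd(a,p)=1, then a^(p-1) ≡ 1 (mod p)
p = 7 is prime, gcd(5,7) = 1
Reduce exponent: 77 mod 6 = 5
So 5^77 ≡ 5^5 (mod 7)
5^5 mod 7 = 3

5^77 ≡ 3 (mod 7)
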